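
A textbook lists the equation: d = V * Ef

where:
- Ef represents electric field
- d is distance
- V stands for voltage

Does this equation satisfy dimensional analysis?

No

Ef (electric field) has dimensions [I^-1 L M T^-3].
d (distance) has dimensions [L].
V (voltage) has dimensions [I^-1 L^2 M T^-3].

Left side: [L]
Right side: [I^-2 L^3 M^2 T^-6]

The two sides have different dimensions, so the equation is NOT dimensionally consistent.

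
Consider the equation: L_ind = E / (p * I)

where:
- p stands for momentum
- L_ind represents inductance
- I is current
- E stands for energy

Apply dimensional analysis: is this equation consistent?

No

p (momentum) has dimensions [L M T^-1].
L_ind (inductance) has dimensions [I^-2 L^2 M T^-2].
I (current) has dimensions [I].
E (energy) has dimensions [L^2 M T^-2].

Left side: [I^-2 L^2 M T^-2]
Right side: [I^-1 L T^-1]

The two sides have different dimensions, so the equation is NOT dimensionally consistent.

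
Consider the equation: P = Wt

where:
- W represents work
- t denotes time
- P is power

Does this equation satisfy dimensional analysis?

No

W (work) has dimensions [L^2 M T^-2].
t (time) has dimensions [T].
P (power) has dimensions [L^2 M T^-3].

Left side: [L^2 M T^-3]
Right side: [L^2 M T^-1]

The two sides have different dimensions, so the equation is NOT dimensionally consistent.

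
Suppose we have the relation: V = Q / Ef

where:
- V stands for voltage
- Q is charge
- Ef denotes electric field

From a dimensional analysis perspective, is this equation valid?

No

V (voltage) has dimensions [I^-1 L^2 M T^-3].
Q (charge) has dimensions [I T].
Ef (electric field) has dimensions [I^-1 L M T^-3].

Left side: [I^-1 L^2 M T^-3]
Right side: [I^2 L^-1 M^-1 T^4]

The two sides have different dimensions, so the equation is NOT dimensionally consistent.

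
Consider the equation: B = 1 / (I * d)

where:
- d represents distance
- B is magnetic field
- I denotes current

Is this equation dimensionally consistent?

No

d (distance) has dimensions [L].
B (magnetic field) has dimensions [I^-1 M T^-2].
I (current) has dimensions [I].

Left side: [I^-1 M T^-2]
Right side: [I^-1 L^-1]

The two sides have different dimensions, so the equation is NOT dimensionally consistent.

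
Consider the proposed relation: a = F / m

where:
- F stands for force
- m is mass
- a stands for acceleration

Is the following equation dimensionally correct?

Yes

F (force) has dimensions [L M T^-2].
m (mass) has dimensions [M].
a (acceleration) has dimensions [L T^-2].

Left side: [L T^-2]
Right side: [L T^-2]

Both sides have the same dimensions, so the equation is dimensionally consistent.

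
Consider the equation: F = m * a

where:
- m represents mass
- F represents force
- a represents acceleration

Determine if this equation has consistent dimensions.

Yes

m (mass) has dimensions [M].
F (force) has dimensions [L M T^-2].
a (acceleration) has dimensions [L T^-2].

Left side: [L M T^-2]
Right side: [L M T^-2]

Both sides have the same dimensions, so the equation is dimensionally consistent.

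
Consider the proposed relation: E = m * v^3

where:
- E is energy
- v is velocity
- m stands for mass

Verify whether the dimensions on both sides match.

No

E (energy) has dimensions [L^2 M T^-2].
v (velocity) has dimensions [L T^-1].
m (mass) has dimensions [M].

Left side: [L^2 M T^-2]
Right side: [L^3 M T^-3]

The two sides have different dimensions, so the equation is NOT dimensionally consistent.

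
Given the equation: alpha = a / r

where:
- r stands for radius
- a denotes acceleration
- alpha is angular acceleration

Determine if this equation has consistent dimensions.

Yes

r (radius) has dimensions [L].
a (acceleration) has dimensions [L T^-2].
alpha (angular acceleration) has dimensions [T^-2].

Left side: [T^-2]
Right side: [T^-2]

Both sides have the same dimensions, so the equation is dimensionally consistent.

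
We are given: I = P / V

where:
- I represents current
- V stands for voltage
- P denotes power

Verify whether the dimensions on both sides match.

Yes

I (current) has dimensions [I].
V (voltage) has dimensions [I^-1 L^2 M T^-3].
P (power) has dimensions [L^2 M T^-3].

Left side: [I]
Right side: [I]

Both sides have the same dimensions, so the equation is dimensionally consistent.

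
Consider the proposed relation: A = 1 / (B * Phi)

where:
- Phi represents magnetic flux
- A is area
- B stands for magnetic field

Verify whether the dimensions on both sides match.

No

Phi (magnetic flux) has dimensions [I^-1 L^2 M T^-2].
A (area) has dimensions [L^2].
B (magnetic field) has dimensions [I^-1 M T^-2].

Left side: [L^2]
Right side: [I^2 L^-2 M^-2 T^4]

The two sides have different dimensions, so the equation is NOT dimensionally consistent.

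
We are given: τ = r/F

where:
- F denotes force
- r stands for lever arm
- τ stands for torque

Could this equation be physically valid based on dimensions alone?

No

F (force) has dimensions [L M T^-2].
r (lever arm) has dimensions [L].
τ (torque) has dimensions [L^2 M T^-2].

Left side: [L^2 M T^-2]
Right side: [M^-1 T^2]

The two sides have different dimensions, so the equation is NOT dimensionally consistent.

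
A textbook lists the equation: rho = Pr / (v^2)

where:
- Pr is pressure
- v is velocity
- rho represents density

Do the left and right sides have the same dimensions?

Yes

Pr (pressure) has dimensions [L^-1 M T^-2].
v (velocity) has dimensions [L T^-1].
rho (density) has dimensions [L^-3 M].

Left side: [L^-3 M]
Right side: [L^-3 M]

Both sides have the same dimensions, so the equation is dimensionally consistent.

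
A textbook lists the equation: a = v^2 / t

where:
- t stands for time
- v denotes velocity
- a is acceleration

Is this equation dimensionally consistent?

No

t (time) has dimensions [T].
v (velocity) has dimensions [L T^-1].
a (acceleration) has dimensions [L T^-2].

Left side: [L T^-2]
Right side: [L^2 T^-3]

The two sides have different dimensions, so the equation is NOT dimensionally consistent.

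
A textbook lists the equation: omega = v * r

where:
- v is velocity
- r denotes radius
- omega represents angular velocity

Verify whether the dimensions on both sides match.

No

v (velocity) has dimensions [L T^-1].
r (radius) has dimensions [L].
omega (angular velocity) has dimensions [T^-1].

Left side: [T^-1]
Right side: [L^2 T^-1]

The two sides have different dimensions, so the equation is NOT dimensionally consistent.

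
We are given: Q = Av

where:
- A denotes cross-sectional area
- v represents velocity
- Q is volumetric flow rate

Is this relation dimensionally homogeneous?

Yes

A (cross-sectional area) has dimensions [L^2].
v (velocity) has dimensions [L T^-1].
Q (volumetric flow rate) has dimensions [L^3 T^-1].

Left side: [L^3 T^-1]
Right side: [L^3 T^-1]

Both sides have the same dimensions, so the equation is dimensionally consistent.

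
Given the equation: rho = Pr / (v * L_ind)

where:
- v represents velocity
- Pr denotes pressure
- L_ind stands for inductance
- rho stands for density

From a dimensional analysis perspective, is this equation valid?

No

v (velocity) has dimensions [L T^-1].
Pr (pressure) has dimensions [L^-1 M T^-2].
L_ind (inductance) has dimensions [I^-2 L^2 M T^-2].
rho (density) has dimensions [L^-3 M].

Left side: [L^-3 M]
Right side: [I^2 L^-4 T]

The two sides have different dimensions, so the equation is NOT dimensionally consistent.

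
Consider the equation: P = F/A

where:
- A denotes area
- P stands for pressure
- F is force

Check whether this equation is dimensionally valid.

Yes

A (area) has dimensions [L^2].
P (pressure) has dimensions [L^-1 M T^-2].
F (force) has dimensions [L M T^-2].

Left side: [L^-1 M T^-2]
Right side: [L^-1 M T^-2]

Both sides have the same dimensions, so the equation is dimensionally consistent.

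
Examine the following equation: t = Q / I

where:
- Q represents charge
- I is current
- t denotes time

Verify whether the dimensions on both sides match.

Yes

Q (charge) has dimensions [I T].
I (current) has dimensions [I].
t (time) has dimensions [T].

Left side: [T]
Right side: [T]

Both sides have the same dimensions, so the equation is dimensionally consistent.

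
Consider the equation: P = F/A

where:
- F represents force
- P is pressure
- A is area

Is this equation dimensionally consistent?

Yes

F (force) has dimensions [L M T^-2].
P (pressure) has dimensions [L^-1 M T^-2].
A (area) has dimensions [L^2].

Left side: [L^-1 M T^-2]
Right side: [L^-1 M T^-2]

Both sides have the same dimensions, so the equation is dimensionally consistent.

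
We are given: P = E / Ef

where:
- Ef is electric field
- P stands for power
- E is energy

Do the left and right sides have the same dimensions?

No

Ef (electric field) has dimensions [I^-1 L M T^-3].
P (power) has dimensions [L^2 M T^-3].
E (energy) has dimensions [L^2 M T^-2].

Left side: [L^2 M T^-3]
Right side: [I L T]

The two sides have different dimensions, so the equation is NOT dimensionally consistent.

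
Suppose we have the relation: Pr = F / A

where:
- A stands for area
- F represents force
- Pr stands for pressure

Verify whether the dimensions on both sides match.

Yes

A (area) has dimensions [L^2].
F (force) has dimensions [L M T^-2].
Pr (pressure) has dimensions [L^-1 M T^-2].

Left side: [L^-1 M T^-2]
Right side: [L^-1 M T^-2]

Both sides have the same dimensions, so the equation is dimensionally consistent.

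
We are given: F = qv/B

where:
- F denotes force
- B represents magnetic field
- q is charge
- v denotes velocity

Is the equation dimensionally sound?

No

F (force) has dimensions [L M T^-2].
B (magnetic field) has dimensions [I^-1 M T^-2].
q (charge) has dimensions [I T].
v (velocity) has dimensions [L T^-1].

Left side: [L M T^-2]
Right side: [I^2 L M^-1 T^2]

The two sides have different dimensions, so the equation is NOT dimensionally consistent.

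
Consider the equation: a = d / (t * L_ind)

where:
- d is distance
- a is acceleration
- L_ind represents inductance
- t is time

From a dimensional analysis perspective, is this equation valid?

No

d (distance) has dimensions [L].
a (acceleration) has dimensions [L T^-2].
L_ind (inductance) has dimensions [I^-2 L^2 M T^-2].
t (time) has dimensions [T].

Left side: [L T^-2]
Right side: [I^2 L^-1 M^-1 T]

The two sides have different dimensions, so the equation is NOT dimensionally consistent.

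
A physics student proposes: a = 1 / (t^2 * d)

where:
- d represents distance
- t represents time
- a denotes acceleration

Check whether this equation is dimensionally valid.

No

d (distance) has dimensions [L].
t (time) has dimensions [T].
a (acceleration) has dimensions [L T^-2].

Left side: [L T^-2]
Right side: [L^-1 T^-2]

The two sides have different dimensions, so the equation is NOT dimensionally consistent.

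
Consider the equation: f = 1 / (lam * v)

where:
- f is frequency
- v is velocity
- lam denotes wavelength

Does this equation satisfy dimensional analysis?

No

f (frequency) has dimensions [T^-1].
v (velocity) has dimensions [L T^-1].
lam (wavelength) has dimensions [L].

Left side: [T^-1]
Right side: [L^-2 T]

The two sides have different dimensions, so the equation is NOT dimensionally consistent.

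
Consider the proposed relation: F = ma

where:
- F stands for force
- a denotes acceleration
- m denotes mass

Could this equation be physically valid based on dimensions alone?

Yes

F (force) has dimensions [L M T^-2].
a (acceleration) has dimensions [L T^-2].
m (mass) has dimensions [M].

Left side: [L M T^-2]
Right side: [L M T^-2]

Both sides have the same dimensions, so the equation is dimensionally consistent.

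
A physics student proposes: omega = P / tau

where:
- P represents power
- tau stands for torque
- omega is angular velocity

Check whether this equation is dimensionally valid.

Yes

P (power) has dimensions [L^2 M T^-3].
tau (torque) has dimensions [L^2 M T^-2].
omega (angular velocity) has dimensions [T^-1].

Left side: [T^-1]
Right side: [T^-1]

Both sides have the same dimensions, so the equation is dimensionally consistent.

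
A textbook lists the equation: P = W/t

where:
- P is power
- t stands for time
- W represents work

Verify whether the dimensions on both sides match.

Yes

P (power) has dimensions [L^2 M T^-3].
t (time) has dimensions [T].
W (work) has dimensions [L^2 M T^-2].

Left side: [L^2 M T^-3]
Right side: [L^2 M T^-3]

Both sides have the same dimensions, so the equation is dimensionally consistent.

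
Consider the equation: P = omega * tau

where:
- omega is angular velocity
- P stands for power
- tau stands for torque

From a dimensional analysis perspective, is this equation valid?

Yes

omega (angular velocity) has dimensions [T^-1].
P (power) has dimensions [L^2 M T^-3].
tau (torque) has dimensions [L^2 M T^-2].

Left side: [L^2 M T^-3]
Right side: [L^2 M T^-3]

Both sides have the same dimensions, so the equation is dimensionally consistent.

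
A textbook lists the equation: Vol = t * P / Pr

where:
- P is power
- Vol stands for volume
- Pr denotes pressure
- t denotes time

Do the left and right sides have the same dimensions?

Yes

P (power) has dimensions [L^2 M T^-3].
Vol (volume) has dimensions [L^3].
Pr (pressure) has dimensions [L^-1 M T^-2].
t (time) has dimensions [T].

Left side: [L^3]
Right side: [L^3]

Both sides have the same dimensions, so the equation is dimensionally consistent.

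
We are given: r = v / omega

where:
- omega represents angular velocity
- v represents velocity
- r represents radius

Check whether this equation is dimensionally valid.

Yes

omega (angular velocity) has dimensions [T^-1].
v (velocity) has dimensions [L T^-1].
r (radius) has dimensions [L].

Left side: [L]
Right side: [L]

Both sides have the same dimensions, so the equation is dimensionally consistent.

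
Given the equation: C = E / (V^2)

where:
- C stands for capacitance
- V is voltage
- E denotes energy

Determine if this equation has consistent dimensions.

Yes

C (capacitance) has dimensions [I^2 L^-2 M^-1 T^4].
V (voltage) has dimensions [I^-1 L^2 M T^-3].
E (energy) has dimensions [L^2 M T^-2].

Left side: [I^2 L^-2 M^-1 T^4]
Right side: [I^2 L^-2 M^-1 T^4]

Both sides have the same dimensions, so the equation is dimensionally consistent.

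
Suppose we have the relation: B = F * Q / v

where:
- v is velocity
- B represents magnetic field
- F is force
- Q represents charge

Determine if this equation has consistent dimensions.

No

v (velocity) has dimensions [L T^-1].
B (magnetic field) has dimensions [I^-1 M T^-2].
F (force) has dimensions [L M T^-2].
Q (charge) has dimensions [I T].

Left side: [I^-1 M T^-2]
Right side: [I M]

The two sides have different dimensions, so the equation is NOT dimensionally consistent.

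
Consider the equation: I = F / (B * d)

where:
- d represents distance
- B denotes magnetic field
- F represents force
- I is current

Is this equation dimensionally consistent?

Yes

d (distance) has dimensions [L].
B (magnetic field) has dimensions [I^-1 M T^-2].
F (force) has dimensions [L M T^-2].
I (current) has dimensions [I].

Left side: [I]
Right side: [I]

Both sides have the same dimensions, so the equation is dimensionally consistent.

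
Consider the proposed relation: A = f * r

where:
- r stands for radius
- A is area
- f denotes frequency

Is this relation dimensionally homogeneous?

No

r (radius) has dimensions [L].
A (area) has dimensions [L^2].
f (frequency) has dimensions [T^-1].

Left side: [L^2]
Right side: [L T^-1]

The two sides have different dimensions, so the equation is NOT dimensionally consistent.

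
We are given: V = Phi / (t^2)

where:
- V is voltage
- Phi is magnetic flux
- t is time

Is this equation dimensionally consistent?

No

V (voltage) has dimensions [I^-1 L^2 M T^-3].
Phi (magnetic flux) has dimensions [I^-1 L^2 M T^-2].
t (time) has dimensions [T].

Left side: [I^-1 L^2 M T^-3]
Right side: [I^-1 L^2 M T^-4]

The two sides have different dimensions, so the equation is NOT dimensionally consistent.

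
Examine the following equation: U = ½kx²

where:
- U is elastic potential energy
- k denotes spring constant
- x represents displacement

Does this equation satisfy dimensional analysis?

Yes

U (elastic potential energy) has dimensions [L^2 M T^-2].
k (spring constant) has dimensions [M T^-2].
x (displacement) has dimensions [L].

Left side: [L^2 M T^-2]
Right side: [L^2 M T^-2]

Both sides have the same dimensions, so the equation is dimensionally consistent.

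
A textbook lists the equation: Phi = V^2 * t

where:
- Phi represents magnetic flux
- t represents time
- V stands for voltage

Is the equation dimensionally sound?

No

Phi (magnetic flux) has dimensions [I^-1 L^2 M T^-2].
t (time) has dimensions [T].
V (voltage) has dimensions [I^-1 L^2 M T^-3].

Left side: [I^-1 L^2 M T^-2]
Right side: [I^-2 L^4 M^2 T^-5]

The two sides have different dimensions, so the equation is NOT dimensionally consistent.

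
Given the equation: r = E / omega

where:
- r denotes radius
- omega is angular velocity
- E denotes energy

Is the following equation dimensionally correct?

No

r (radius) has dimensions [L].
omega (angular velocity) has dimensions [T^-1].
E (energy) has dimensions [L^2 M T^-2].

Left side: [L]
Right side: [L^2 M T^-1]

The two sides have different dimensions, so the equation is NOT dimensionally consistent.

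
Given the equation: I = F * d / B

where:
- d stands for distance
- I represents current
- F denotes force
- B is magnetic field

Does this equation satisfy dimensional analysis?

No

d (distance) has dimensions [L].
I (current) has dimensions [I].
F (force) has dimensions [L M T^-2].
B (magnetic field) has dimensions [I^-1 M T^-2].

Left side: [I]
Right side: [I L^2]

The two sides have different dimensions, so the equation is NOT dimensionally consistent.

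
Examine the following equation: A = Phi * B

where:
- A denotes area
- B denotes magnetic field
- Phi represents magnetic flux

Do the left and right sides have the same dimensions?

No

A (area) has dimensions [L^2].
B (magnetic field) has dimensions [I^-1 M T^-2].
Phi (magnetic flux) has dimensions [I^-1 L^2 M T^-2].

Left side: [L^2]
Right side: [I^-2 L^2 M^2 T^-4]

The two sides have different dimensions, so the equation is NOT dimensionally consistent.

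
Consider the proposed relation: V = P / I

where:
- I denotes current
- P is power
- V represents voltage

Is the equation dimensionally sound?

Yes

I (current) has dimensions [I].
P (power) has dimensions [L^2 M T^-3].
V (voltage) has dimensions [I^-1 L^2 M T^-3].

Left side: [I^-1 L^2 M T^-3]
Right side: [I^-1 L^2 M T^-3]

Both sides have the same dimensions, so the equation is dimensionally consistent.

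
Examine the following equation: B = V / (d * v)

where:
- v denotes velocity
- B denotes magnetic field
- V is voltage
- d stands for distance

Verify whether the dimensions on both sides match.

Yes

v (velocity) has dimensions [L T^-1].
B (magnetic field) has dimensions [I^-1 M T^-2].
V (voltage) has dimensions [I^-1 L^2 M T^-3].
d (distance) has dimensions [L].

Left side: [I^-1 M T^-2]
Right side: [I^-1 M T^-2]

Both sides have the same dimensions, so the equation is dimensionally consistent.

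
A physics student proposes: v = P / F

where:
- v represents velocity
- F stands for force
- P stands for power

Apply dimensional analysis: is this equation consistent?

Yes

v (velocity) has dimensions [L T^-1].
F (force) has dimensions [L M T^-2].
P (power) has dimensions [L^2 M T^-3].

Left side: [L T^-1]
Right side: [L T^-1]

Both sides have the same dimensions, so the equation is dimensionally consistent.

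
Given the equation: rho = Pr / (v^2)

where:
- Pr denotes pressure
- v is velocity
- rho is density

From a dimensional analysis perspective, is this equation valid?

Yes

Pr (pressure) has dimensions [L^-1 M T^-2].
v (velocity) has dimensions [L T^-1].
rho (density) has dimensions [L^-3 M].

Left side: [L^-3 M]
Right side: [L^-3 M]

Both sides have the same dimensions, so the equation is dimensionally consistent.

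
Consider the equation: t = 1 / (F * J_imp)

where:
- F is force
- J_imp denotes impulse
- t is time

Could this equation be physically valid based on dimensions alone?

No

F (force) has dimensions [L M T^-2].
J_imp (impulse) has dimensions [L M T^-1].
t (time) has dimensions [T].

Left side: [T]
Right side: [L^-2 M^-2 T^3]

The two sides have different dimensions, so the equation is NOT dimensionally consistent.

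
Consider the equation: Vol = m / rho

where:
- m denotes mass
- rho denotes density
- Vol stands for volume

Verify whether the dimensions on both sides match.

Yes

m (mass) has dimensions [M].
rho (density) has dimensions [L^-3 M].
Vol (volume) has dimensions [L^3].

Left side: [L^3]
Right side: [L^3]

Both sides have the same dimensions, so the equation is dimensionally consistent.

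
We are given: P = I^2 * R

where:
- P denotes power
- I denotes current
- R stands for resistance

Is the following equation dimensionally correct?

Yes

P (power) has dimensions [L^2 M T^-3].
I (current) has dimensions [I].
R (resistance) has dimensions [I^-2 L^2 M T^-3].

Left side: [L^2 M T^-3]
Right side: [L^2 M T^-3]

Both sides have the same dimensions, so the equation is dimensionally consistent.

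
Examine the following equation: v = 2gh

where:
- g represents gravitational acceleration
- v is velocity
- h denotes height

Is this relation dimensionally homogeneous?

No

g (gravitational acceleration) has dimensions [L T^-2].
v (velocity) has dimensions [L T^-1].
h (height) has dimensions [L].

Left side: [L T^-1]
Right side: [L^2 T^-2]

The two sides have different dimensions, so the equation is NOT dimensionally consistent.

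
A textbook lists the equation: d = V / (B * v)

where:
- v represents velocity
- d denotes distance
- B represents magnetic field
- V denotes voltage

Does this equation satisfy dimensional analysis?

Yes

v (velocity) has dimensions [L T^-1].
d (distance) has dimensions [L].
B (magnetic field) has dimensions [I^-1 M T^-2].
V (voltage) has dimensions [I^-1 L^2 M T^-3].

Left side: [L]
Right side: [L]

Both sides have the same dimensions, so the equation is dimensionally consistent.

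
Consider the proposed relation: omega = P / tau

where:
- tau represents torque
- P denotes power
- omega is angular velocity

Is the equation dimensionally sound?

Yes

tau (torque) has dimensions [L^2 M T^-2].
P (power) has dimensions [L^2 M T^-3].
omega (angular velocity) has dimensions [T^-1].

Left side: [T^-1]
Right side: [T^-1]

Both sides have the same dimensions, so the equation is dimensionally consistent.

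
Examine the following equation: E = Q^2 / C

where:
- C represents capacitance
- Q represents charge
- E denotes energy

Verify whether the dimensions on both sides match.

Yes

C (capacitance) has dimensions [I^2 L^-2 M^-1 T^4].
Q (charge) has dimensions [I T].
E (energy) has dimensions [L^2 M T^-2].

Left side: [L^2 M T^-2]
Right side: [L^2 M T^-2]

Both sides have the same dimensions, so the equation is dimensionally consistent.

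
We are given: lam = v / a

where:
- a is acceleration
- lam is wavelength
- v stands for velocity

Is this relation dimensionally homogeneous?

No

a (acceleration) has dimensions [L T^-2].
lam (wavelength) has dimensions [L].
v (velocity) has dimensions [L T^-1].

Left side: [L]
Right side: [T]

The two sides have different dimensions, so the equation is NOT dimensionally consistent.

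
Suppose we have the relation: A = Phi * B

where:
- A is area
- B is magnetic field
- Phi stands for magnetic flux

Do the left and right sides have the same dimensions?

No

A (area) has dimensions [L^2].
B (magnetic field) has dimensions [I^-1 M T^-2].
Phi (magnetic flux) has dimensions [I^-1 L^2 M T^-2].

Left side: [L^2]
Right side: [I^-2 L^2 M^2 T^-4]

The two sides have different dimensions, so the equation is NOT dimensionally consistent.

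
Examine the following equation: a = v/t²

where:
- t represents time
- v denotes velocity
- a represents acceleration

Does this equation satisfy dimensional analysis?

No

t (time) has dimensions [T].
v (velocity) has dimensions [L T^-1].
a (acceleration) has dimensions [L T^-2].

Left side: [L T^-2]
Right side: [L T^-3]

The two sides have different dimensions, so the equation is NOT dimensionally consistent.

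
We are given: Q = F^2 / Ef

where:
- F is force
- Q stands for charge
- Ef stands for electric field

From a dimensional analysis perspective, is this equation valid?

No

F (force) has dimensions [L M T^-2].
Q (charge) has dimensions [I T].
Ef (electric field) has dimensions [I^-1 L M T^-3].

Left side: [I T]
Right side: [I L M T^-1]

The two sides have different dimensions, so the equation is NOT dimensionally consistent.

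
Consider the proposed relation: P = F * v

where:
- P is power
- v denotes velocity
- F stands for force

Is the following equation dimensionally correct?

Yes

P (power) has dimensions [L^2 M T^-3].
v (velocity) has dimensions [L T^-1].
F (force) has dimensions [L M T^-2].

Left side: [L^2 M T^-3]
Right side: [L^2 M T^-3]

Both sides have the same dimensions, so the equation is dimensionally consistent.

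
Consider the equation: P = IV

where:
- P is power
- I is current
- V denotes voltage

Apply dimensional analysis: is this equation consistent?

Yes

P (power) has dimensions [L^2 M T^-3].
I (current) has dimensions [I].
V (voltage) has dimensions [I^-1 L^2 M T^-3].

Left side: [L^2 M T^-3]
Right side: [L^2 M T^-3]

Both sides have the same dimensions, so the equation is dimensionally consistent.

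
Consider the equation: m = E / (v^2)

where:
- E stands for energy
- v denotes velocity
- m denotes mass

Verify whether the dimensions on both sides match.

Yes

E (energy) has dimensions [L^2 M T^-2].
v (velocity) has dimensions [L T^-1].
m (mass) has dimensions [M].

Left side: [M]
Right side: [M]

Both sides have the same dimensions, so the equation is dimensionally consistent.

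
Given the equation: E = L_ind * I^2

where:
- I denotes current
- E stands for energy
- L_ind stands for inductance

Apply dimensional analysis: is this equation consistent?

Yes

I (current) has dimensions [I].
E (energy) has dimensions [L^2 M T^-2].
L_ind (inductance) has dimensions [I^-2 L^2 M T^-2].

Left side: [L^2 M T^-2]
Right side: [L^2 M T^-2]

Both sides have the same dimensions, so the equation is dimensionally consistent.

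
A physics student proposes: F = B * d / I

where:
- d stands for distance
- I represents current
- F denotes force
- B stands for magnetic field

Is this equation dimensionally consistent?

No

d (distance) has dimensions [L].
I (current) has dimensions [I].
F (force) has dimensions [L M T^-2].
B (magnetic field) has dimensions [I^-1 M T^-2].

Left side: [L M T^-2]
Right side: [I^-2 L M T^-2]

The two sides have different dimensions, so the equation is NOT dimensionally consistent.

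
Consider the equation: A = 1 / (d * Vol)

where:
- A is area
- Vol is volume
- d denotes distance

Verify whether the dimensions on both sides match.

No

A (area) has dimensions [L^2].
Vol (volume) has dimensions [L^3].
d (distance) has dimensions [L].

Left side: [L^2]
Right side: [L^-4]

The two sides have different dimensions, so the equation is NOT dimensionally consistent.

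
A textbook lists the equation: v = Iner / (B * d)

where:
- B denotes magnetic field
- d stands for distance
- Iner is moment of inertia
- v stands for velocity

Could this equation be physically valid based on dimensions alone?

No

B (magnetic field) has dimensions [I^-1 M T^-2].
d (distance) has dimensions [L].
Iner (moment of inertia) has dimensions [L^2 M].
v (velocity) has dimensions [L T^-1].

Left side: [L T^-1]
Right side: [I L T^2]

The two sides have different dimensions, so the equation is NOT dimensionally consistent.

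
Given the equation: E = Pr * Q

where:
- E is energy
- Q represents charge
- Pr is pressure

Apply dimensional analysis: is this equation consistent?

No

E (energy) has dimensions [L^2 M T^-2].
Q (charge) has dimensions [I T].
Pr (pressure) has dimensions [L^-1 M T^-2].

Left side: [L^2 M T^-2]
Right side: [I L^-1 M T^-1]

The two sides have different dimensions, so the equation is NOT dimensionally consistent.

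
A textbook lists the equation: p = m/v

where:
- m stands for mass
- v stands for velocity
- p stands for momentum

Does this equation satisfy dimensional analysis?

No

m (mass) has dimensions [M].
v (velocity) has dimensions [L T^-1].
p (momentum) has dimensions [L M T^-1].

Left side: [L M T^-1]
Right side: [L^-1 M T]

The two sides have different dimensions, so the equation is NOT dimensionally consistent.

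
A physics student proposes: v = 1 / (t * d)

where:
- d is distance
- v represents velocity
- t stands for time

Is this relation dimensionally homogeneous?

No

d (distance) has dimensions [L].
v (velocity) has dimensions [L T^-1].
t (time) has dimensions [T].

Left side: [L T^-1]
Right side: [L^-1 T^-1]

The two sides have different dimensions, so the equation is NOT dimensionally consistent.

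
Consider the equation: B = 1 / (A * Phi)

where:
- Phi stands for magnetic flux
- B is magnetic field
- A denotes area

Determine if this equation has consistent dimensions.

No

Phi (magnetic flux) has dimensions [I^-1 L^2 M T^-2].
B (magnetic field) has dimensions [I^-1 M T^-2].
A (area) has dimensions [L^2].

Left side: [I^-1 M T^-2]
Right side: [I L^-4 M^-1 T^2]

The two sides have different dimensions, so the equation is NOT dimensionally consistent.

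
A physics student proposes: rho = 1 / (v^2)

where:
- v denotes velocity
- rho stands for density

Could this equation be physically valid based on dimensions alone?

No

v (velocity) has dimensions [L T^-1].
rho (density) has dimensions [L^-3 M].

Left side: [L^-3 M]
Right side: [L^-2 T^2]

The two sides have different dimensions, so the equation is NOT dimensionally consistent.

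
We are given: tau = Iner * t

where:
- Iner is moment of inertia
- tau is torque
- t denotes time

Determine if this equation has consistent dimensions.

No

Iner (moment of inertia) has dimensions [L^2 M].
tau (torque) has dimensions [L^2 M T^-2].
t (time) has dimensions [T].

Left side: [L^2 M T^-2]
Right side: [L^2 M T]

The two sides have different dimensions, so the equation is NOT dimensionally consistent.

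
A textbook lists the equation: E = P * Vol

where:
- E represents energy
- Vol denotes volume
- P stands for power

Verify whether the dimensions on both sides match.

No

E (energy) has dimensions [L^2 M T^-2].
Vol (volume) has dimensions [L^3].
P (power) has dimensions [L^2 M T^-3].

Left side: [L^2 M T^-2]
Right side: [L^5 M T^-3]

The two sides have different dimensions, so the equation is NOT dimensionally consistent.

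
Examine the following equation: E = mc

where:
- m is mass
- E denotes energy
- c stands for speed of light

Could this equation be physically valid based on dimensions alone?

No

m (mass) has dimensions [M].
E (energy) has dimensions [L^2 M T^-2].
c (speed of light) has dimensions [L T^-1].

Left side: [L^2 M T^-2]
Right side: [L M T^-1]

The two sides have different dimensions, so the equation is NOT dimensionally consistent.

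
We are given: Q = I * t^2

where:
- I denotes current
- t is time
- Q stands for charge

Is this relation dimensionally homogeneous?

No

I (current) has dimensions [I].
t (time) has dimensions [T].
Q (charge) has dimensions [I T].

Left side: [I T]
Right side: [I T^2]

The two sides have different dimensions, so the equation is NOT dimensionally consistent.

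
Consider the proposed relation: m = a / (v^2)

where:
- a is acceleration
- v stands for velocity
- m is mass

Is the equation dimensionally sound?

No

a (acceleration) has dimensions [L T^-2].
v (velocity) has dimensions [L T^-1].
m (mass) has dimensions [M].

Left side: [M]
Right side: [L^-1]

The two sides have different dimensions, so the equation is NOT dimensionally consistent.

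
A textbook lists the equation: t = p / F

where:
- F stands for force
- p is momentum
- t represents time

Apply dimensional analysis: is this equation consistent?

Yes

F (force) has dimensions [L M T^-2].
p (momentum) has dimensions [L M T^-1].
t (time) has dimensions [T].

Left side: [T]
Right side: [T]

Both sides have the same dimensions, so the equation is dimensionally consistent.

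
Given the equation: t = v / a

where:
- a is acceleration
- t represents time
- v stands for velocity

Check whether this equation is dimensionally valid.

Yes

a (acceleration) has dimensions [L T^-2].
t (time) has dimensions [T].
v (velocity) has dimensions [L T^-1].

Left side: [T]
Right side: [T]

Both sides have the same dimensions, so the equation is dimensionally consistent.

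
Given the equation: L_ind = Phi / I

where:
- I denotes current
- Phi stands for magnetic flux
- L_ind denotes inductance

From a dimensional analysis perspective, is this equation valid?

Yes

I (current) has dimensions [I].
Phi (magnetic flux) has dimensions [I^-1 L^2 M T^-2].
L_ind (inductance) has dimensions [I^-2 L^2 M T^-2].

Left side: [I^-2 L^2 M T^-2]
Right side: [I^-2 L^2 M T^-2]

Both sides have the same dimensions, so the equation is dimensionally consistent.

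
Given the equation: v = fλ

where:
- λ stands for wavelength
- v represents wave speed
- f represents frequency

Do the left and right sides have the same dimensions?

Yes

λ (wavelength) has dimensions [L].
v (wave speed) has dimensions [L T^-1].
f (frequency) has dimensions [T^-1].

Left side: [L T^-1]
Right side: [L T^-1]

Both sides have the same dimensions, so the equation is dimensionally consistent.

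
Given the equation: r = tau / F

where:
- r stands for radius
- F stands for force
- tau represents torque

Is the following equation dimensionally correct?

Yes

r (radius) has dimensions [L].
F (force) has dimensions [L M T^-2].
tau (torque) has dimensions [L^2 M T^-2].

Left side: [L]
Right side: [L]

Both sides have the same dimensions, so the equation is dimensionally consistent.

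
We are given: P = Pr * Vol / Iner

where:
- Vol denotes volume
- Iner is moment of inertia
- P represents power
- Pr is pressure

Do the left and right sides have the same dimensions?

No

Vol (volume) has dimensions [L^3].
Iner (moment of inertia) has dimensions [L^2 M].
P (power) has dimensions [L^2 M T^-3].
Pr (pressure) has dimensions [L^-1 M T^-2].

Left side: [L^2 M T^-3]
Right side: [T^-2]

The two sides have different dimensions, so the equation is NOT dimensionally consistent.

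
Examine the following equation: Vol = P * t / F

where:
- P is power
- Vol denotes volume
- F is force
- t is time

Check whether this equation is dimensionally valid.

No

P (power) has dimensions [L^2 M T^-3].
Vol (volume) has dimensions [L^3].
F (force) has dimensions [L M T^-2].
t (time) has dimensions [T].

Left side: [L^3]
Right side: [L]

The two sides have different dimensions, so the equation is NOT dimensionally consistent.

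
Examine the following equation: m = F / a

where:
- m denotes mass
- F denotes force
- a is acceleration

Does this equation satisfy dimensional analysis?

Yes

m (mass) has dimensions [M].
F (force) has dimensions [L M T^-2].
a (acceleration) has dimensions [L T^-2].

Left side: [M]
Right side: [M]

Both sides have the same dimensions, so the equation is dimensionally consistent.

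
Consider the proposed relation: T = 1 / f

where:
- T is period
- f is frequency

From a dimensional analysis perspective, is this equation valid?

Yes

T (period) has dimensions [T].
f (frequency) has dimensions [T^-1].

Left side: [T]
Right side: [T]

Both sides have the same dimensions, so the equation is dimensionally consistent.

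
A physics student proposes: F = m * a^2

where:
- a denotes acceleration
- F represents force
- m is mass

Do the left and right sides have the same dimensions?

No

a (acceleration) has dimensions [L T^-2].
F (force) has dimensions [L M T^-2].
m (mass) has dimensions [M].

Left side: [L M T^-2]
Right side: [L^2 M T^-4]

The two sides have different dimensions, so the equation is NOT dimensionally consistent.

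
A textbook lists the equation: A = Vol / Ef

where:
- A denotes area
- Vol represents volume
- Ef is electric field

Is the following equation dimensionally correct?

No

A (area) has dimensions [L^2].
Vol (volume) has dimensions [L^3].
Ef (electric field) has dimensions [I^-1 L M T^-3].

Left side: [L^2]
Right side: [I L^2 M^-1 T^3]

The two sides have different dimensions, so the equation is NOT dimensionally consistent.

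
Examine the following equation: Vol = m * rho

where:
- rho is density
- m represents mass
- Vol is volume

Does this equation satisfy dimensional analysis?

No

rho (density) has dimensions [L^-3 M].
m (mass) has dimensions [M].
Vol (volume) has dimensions [L^3].

Left side: [L^3]
Right side: [L^-3 M^2]

The two sides have different dimensions, so the equation is NOT dimensionally consistent.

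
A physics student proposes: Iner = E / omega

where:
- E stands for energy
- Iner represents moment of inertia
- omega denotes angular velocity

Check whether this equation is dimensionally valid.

No

E (energy) has dimensions [L^2 M T^-2].
Iner (moment of inertia) has dimensions [L^2 M].
omega (angular velocity) has dimensions [T^-1].

Left side: [L^2 M]
Right side: [L^2 M T^-1]

The two sides have different dimensions, so the equation is NOT dimensionally consistent.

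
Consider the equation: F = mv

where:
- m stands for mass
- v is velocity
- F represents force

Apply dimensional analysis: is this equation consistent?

No

m (mass) has dimensions [M].
v (velocity) has dimensions [L T^-1].
F (force) has dimensions [L M T^-2].

Left side: [L M T^-2]
Right side: [L M T^-1]

The two sides have different dimensions, so the equation is NOT dimensionally consistent.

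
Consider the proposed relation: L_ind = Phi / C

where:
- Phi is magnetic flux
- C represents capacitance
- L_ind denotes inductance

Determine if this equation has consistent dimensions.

No

Phi (magnetic flux) has dimensions [I^-1 L^2 M T^-2].
C (capacitance) has dimensions [I^2 L^-2 M^-1 T^4].
L_ind (inductance) has dimensions [I^-2 L^2 M T^-2].

Left side: [I^-2 L^2 M T^-2]
Right side: [I^-3 L^4 M^2 T^-6]

The two sides have different dimensions, so the equation is NOT dimensionally consistent.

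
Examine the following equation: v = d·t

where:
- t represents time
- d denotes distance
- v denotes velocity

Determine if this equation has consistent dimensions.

No

t (time) has dimensions [T].
d (distance) has dimensions [L].
v (velocity) has dimensions [L T^-1].

Left side: [L T^-1]
Right side: [L T]

The two sides have different dimensions, so the equation is NOT dimensionally consistent.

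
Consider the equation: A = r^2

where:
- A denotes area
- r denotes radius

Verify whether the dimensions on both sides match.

Yes

A (area) has dimensions [L^2].
r (radius) has dimensions [L].

Left side: [L^2]
Right side: [L^2]

Both sides have the same dimensions, so the equation is dimensionally consistent.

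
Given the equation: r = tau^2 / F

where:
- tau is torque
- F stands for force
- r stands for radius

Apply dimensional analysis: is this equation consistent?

No

tau (torque) has dimensions [L^2 M T^-2].
F (force) has dimensions [L M T^-2].
r (radius) has dimensions [L].

Left side: [L]
Right side: [L^3 M T^-2]

The two sides have different dimensions, so the equation is NOT dimensionally consistent.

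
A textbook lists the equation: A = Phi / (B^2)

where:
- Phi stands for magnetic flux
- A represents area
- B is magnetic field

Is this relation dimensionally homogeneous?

No

Phi (magnetic flux) has dimensions [I^-1 L^2 M T^-2].
A (area) has dimensions [L^2].
B (magnetic field) has dimensions [I^-1 M T^-2].

Left side: [L^2]
Right side: [I L^2 M^-1 T^2]

The two sides have different dimensions, so the equation is NOT dimensionally consistent.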